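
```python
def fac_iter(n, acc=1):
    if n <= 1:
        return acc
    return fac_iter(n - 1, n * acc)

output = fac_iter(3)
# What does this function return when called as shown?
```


fac_iter(3, 1)
= fac_iter(2, 3 * 1) = fac_iter(2, 3)
= fac_iter(1, 2 * 3) = fac_iter(1, 6)
n <= 1, return acc = 6


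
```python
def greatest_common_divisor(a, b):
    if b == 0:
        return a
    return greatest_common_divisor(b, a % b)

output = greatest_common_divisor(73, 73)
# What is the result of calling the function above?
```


greatest_common_divisor(73, 73)
= greatest_common_divisor(73, 73 % 73) = greatest_common_divisor(73, 0)
b == 0, return a = 73


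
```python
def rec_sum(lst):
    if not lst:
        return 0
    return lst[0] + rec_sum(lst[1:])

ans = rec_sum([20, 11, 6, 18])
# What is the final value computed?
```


rec_sum([20, 11, 6, 18])
= 20 + rec_sum([11, 6, 18])
= 20 + 11 + rec_sum([6, 18])
= 20 + 11 + 6 + rec_sum([18])
= 20 + 11 + 6 + 18 + rec_sum([])
= 20 + 11 + 6 + 18 + 0
= 55


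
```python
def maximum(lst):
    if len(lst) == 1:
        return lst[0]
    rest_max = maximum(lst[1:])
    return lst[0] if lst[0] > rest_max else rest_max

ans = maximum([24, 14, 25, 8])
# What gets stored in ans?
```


maximum([24, 14, 25, 8])
= compare 24 with maximum([14, 25, 8])
= compare 14 with maximum([25, 8])
= compare 25 with maximum([8])
Base: maximum([8]) = 8
compare 25 with 8: max = 25
compare 14 with 25: max = 25
compare 24 with 25: max = 25
= 25


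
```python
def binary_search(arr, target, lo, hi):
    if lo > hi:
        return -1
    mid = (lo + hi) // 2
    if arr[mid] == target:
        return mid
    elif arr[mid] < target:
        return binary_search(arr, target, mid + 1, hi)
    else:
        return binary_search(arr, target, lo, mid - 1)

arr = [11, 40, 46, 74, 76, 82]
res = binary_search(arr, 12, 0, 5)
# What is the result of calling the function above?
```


binary_search(arr, 12, 0, 5)
lo=0, hi=5, mid=2, arr[mid]=46
46 > 12, search left half
lo=0, hi=1, mid=0, arr[mid]=11
11 < 12, search right half
lo=1, hi=1, mid=1, arr[mid]=40
40 > 12, search left half
lo > hi, target not found, return -1
= -1


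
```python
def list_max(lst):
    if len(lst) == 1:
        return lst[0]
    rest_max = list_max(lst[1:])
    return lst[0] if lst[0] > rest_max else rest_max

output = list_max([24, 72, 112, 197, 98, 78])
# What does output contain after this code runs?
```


list_max([24, 72, 112, 197, 98, 78])
= compare 24 with list_max([72, 112, 197, 98, 78])
= compare 72 with list_max([112, 197, 98, 78])
= compare 112 with list_max([197, 98, 78])
= compare 197 with list_max([98, 78])
= compare 98 with list_max([78])
Base: list_max([78]) = 78
compare 98 with 78: max = 98
compare 197 with 98: max = 197
compare 112 with 197: max = 197
compare 72 with 197: max = 197
compare 24 with 197: max = 197
= 197


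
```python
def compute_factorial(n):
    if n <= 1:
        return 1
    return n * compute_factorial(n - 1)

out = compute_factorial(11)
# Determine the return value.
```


compute_factorial(11)
= 11 * compute_factorial(10)
= 11 * 10 * compute_factorial(9)
= 11 * 10 * 9 * compute_factorial(8)
= 11 * 10 * 9 * 8 * compute_factorial(7)
= 11 * 10 * 9 * 8 * 7 * compute_factorial(6)
= 11 * 10 * 9 * 8 * 7 * 6 * compute_factorial(5)
= 11 * 10 * 9 * 8 * 7 * 6 * 5 * compute_factorial(4)
= 11 * 10 * 9 * 8 * 7 * 6 * 5 * 4 * compute_factorial(3)
= 11 * 10 * 9 * 8 * 7 * 6 * 5 * 4 * 3 * compute_factorial(2)
= 11 * 10 * 9 * 8 * 7 * 6 * 5 * 4 * 3 * 2 * compute_factorial(1)
= 11 * 10 * 9 * 8 * 7 * 6 * 5 * 4 * 3 * 2 * 1
= 39916800


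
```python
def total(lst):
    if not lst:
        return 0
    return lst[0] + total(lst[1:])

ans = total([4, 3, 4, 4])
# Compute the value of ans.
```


total([4, 3, 4, 4])
= 4 + total([3, 4, 4])
= 4 + 3 + total([4, 4])
= 4 + 3 + 4 + total([4])
= 4 + 3 + 4 + 4 + total([])
= 4 + 3 + 4 + 4 + 0
= 15


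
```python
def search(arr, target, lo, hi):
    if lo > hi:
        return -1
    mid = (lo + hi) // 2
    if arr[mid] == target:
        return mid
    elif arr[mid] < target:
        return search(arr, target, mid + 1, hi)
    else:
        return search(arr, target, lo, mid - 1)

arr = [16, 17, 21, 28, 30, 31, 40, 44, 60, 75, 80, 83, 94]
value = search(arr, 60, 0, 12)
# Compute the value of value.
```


search(arr, 60, 0, 12)
lo=0, hi=12, mid=6, arr[mid]=40
40 < 60, search right half
lo=7, hi=12, mid=9, arr[mid]=75
75 > 60, search left half
lo=7, hi=8, mid=7, arr[mid]=44
44 < 60, search right half
lo=8, hi=8, mid=8, arr[mid]=60
arr[8] == 60, found at index 8
= 8


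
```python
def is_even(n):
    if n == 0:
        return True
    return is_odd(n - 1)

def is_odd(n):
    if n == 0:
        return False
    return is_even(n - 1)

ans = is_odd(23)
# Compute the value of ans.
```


is_odd(23)
= is_even(22)
= is_odd(21)
= is_even(20)
= is_odd(19)
= is_even(18)
= is_odd(17)
= is_even(16)
= is_odd(15)
= is_even(14)
= is_odd(13)
= is_even(12)
= is_odd(11)
= is_even(10)
= is_odd(9)
= is_even(8)
= is_odd(7)
= is_even(6)
= is_odd(5)
= is_even(4)
= is_odd(3)
= is_even(2)
= is_odd(1)
= is_even(0)
n == 0: return True
= True


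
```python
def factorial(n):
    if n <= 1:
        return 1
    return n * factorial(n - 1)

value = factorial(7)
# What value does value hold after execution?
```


factorial(7)
= 7 * factorial(6)
= 7 * 6 * factorial(5)
= 7 * 6 * 5 * factorial(4)
= 7 * 6 * 5 * 4 * factorial(3)
= 7 * 6 * 5 * 4 * 3 * factorial(2)
= 7 * 6 * 5 * 4 * 3 * 2 * factorial(1)
= 7 * 6 * 5 * 4 * 3 * 2 * 1
= 5040


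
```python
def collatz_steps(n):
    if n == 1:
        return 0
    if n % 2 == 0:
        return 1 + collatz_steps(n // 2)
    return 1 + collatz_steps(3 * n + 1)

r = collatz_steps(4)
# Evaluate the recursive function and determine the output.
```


collatz_steps(4)
4 is even -> collatz_steps(2)
2 is even -> collatz_steps(1)
Reached 1 after 2 steps
= 2


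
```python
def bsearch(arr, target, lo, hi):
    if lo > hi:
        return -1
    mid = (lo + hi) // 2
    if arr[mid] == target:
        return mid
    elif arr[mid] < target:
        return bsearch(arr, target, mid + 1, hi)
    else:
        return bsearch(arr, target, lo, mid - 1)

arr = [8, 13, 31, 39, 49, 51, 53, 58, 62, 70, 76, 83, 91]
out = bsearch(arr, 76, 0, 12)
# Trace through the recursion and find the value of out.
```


bsearch(arr, 76, 0, 12)
lo=0, hi=12, mid=6, arr[mid]=53
53 < 76, search right half
lo=7, hi=12, mid=9, arr[mid]=70
70 < 76, search right half
lo=10, hi=12, mid=11, arr[mid]=83
83 > 76, search left half
lo=10, hi=10, mid=10, arr[mid]=76
arr[10] == 76, found at index 10
= 10


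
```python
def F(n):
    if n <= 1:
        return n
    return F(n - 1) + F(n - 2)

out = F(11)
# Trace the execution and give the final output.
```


F(11)
= F(10) + F(9)
= (F(9) + F(8)) + F(9)
Computing bottom-up: F(0)=0, F(1)=1, F(2)=1, F(3)=2, F(4)=3, F(5)=5, F(6)=8, F(7)=13, F(8)=21, F(9)=34, F(10)=55, F(11)=89
= 89


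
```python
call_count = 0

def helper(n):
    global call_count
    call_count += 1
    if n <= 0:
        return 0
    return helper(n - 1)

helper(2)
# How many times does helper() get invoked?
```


helper(2) calls helper(1) calls ... calls helper(0)
Total calls: 2 + 1 (for base case) = 3


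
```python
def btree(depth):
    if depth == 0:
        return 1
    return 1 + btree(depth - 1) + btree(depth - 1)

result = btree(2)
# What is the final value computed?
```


btree(2)
= 1 + btree(1) + btree(1)
= 1 + 2 * btree(1)
btree(k) = 2^(k+1) - 1
btree(0) = 1
btree(1) = 3
btree(2) = 7
btree(2) = 2^3 - 1 = 7


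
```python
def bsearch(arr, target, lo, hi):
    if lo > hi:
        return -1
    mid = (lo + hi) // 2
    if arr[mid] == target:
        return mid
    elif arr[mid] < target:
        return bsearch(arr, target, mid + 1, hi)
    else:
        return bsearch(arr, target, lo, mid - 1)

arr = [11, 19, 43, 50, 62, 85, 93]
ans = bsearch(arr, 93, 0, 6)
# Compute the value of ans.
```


bsearch(arr, 93, 0, 6)
lo=0, hi=6, mid=3, arr[mid]=50
50 < 93, search right half
lo=4, hi=6, mid=5, arr[mid]=85
85 < 93, search right half
lo=6, hi=6, mid=6, arr[mid]=93
arr[6] == 93, found at index 6
= 6


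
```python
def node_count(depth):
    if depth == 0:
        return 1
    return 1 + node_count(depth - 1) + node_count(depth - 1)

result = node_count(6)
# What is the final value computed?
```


node_count(6)
= 1 + node_count(5) + node_count(5)
= 1 + 2 * node_count(5)
node_count(k) = 2^(k+1) - 1
node_count(0) = 1
node_count(1) = 3
node_count(2) = 7
node_count(3) = 15
node_count(4) = 31
node_count(6) = 2^7 - 1 = 127


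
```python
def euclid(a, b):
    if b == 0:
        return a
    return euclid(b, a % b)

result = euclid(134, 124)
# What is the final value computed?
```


euclid(134, 124)
= euclid(124, 134 % 124) = euclid(124, 10)
= euclid(10, 124 % 10) = euclid(10, 4)
= euclid(4, 10 % 4) = euclid(4, 2)
= euclid(2, 4 % 2) = euclid(2, 0)
b == 0, return a = 2


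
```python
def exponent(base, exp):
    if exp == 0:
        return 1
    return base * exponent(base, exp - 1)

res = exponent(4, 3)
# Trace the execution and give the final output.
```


exponent(4, 3)
= 4 * exponent(4, 2)
= 4 * 4 * exponent(4, 1)
= 4 * 4 * 4 * exponent(4, 0)
= 4 * 4 * 4 * 1
= 64


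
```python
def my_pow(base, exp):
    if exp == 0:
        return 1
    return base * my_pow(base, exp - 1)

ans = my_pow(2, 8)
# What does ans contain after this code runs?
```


my_pow(2, 8)
= 2 * my_pow(2, 7)
= 2 * 2 * my_pow(2, 6)
= 2 * 2 * 2 * my_pow(2, 5)
= 2 * 2 * 2 * 2 * my_pow(2, 4)
= 2 * 2 * 2 * 2 * 2 * my_pow(2, 3)
= 2 * 2 * 2 * 2 * 2 * 2 * my_pow(2, 2)
= 2 * 2 * 2 * 2 * 2 * 2 * 2 * my_pow(2, 1)
= 2 * 2 * 2 * 2 * 2 * 2 * 2 * 2 * my_pow(2, 0)
= 2 * 2 * 2 * 2 * 2 * 2 * 2 * 2 * 1
= 256


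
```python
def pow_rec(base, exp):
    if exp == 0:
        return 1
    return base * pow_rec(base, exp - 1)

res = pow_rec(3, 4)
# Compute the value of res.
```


pow_rec(3, 4)
= 3 * pow_rec(3, 3)
= 3 * 3 * pow_rec(3, 2)
= 3 * 3 * 3 * pow_rec(3, 1)
= 3 * 3 * 3 * 3 * pow_rec(3, 0)
= 3 * 3 * 3 * 3 * 1
= 81


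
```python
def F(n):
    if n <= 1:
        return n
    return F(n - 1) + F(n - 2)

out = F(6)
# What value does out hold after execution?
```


F(6)
= F(5) + F(4)
= (F(4) + F(3)) + F(4)
Computing bottom-up: F(0)=0, F(1)=1, F(2)=1, F(3)=2, F(4)=3, F(5)=5, F(6)=8
= 8


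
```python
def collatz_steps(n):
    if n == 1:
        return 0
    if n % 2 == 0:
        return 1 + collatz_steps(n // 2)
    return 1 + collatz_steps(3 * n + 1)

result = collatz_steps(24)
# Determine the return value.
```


collatz_steps(24)
24 is even -> collatz_steps(12)
12 is even -> collatz_steps(6)
6 is even -> collatz_steps(3)
3 is odd -> 3*3+1 = 10 -> collatz_steps(10)
10 is even -> collatz_steps(5)
5 is odd -> 3*5+1 = 16 -> collatz_steps(16)
16 is even -> collatz_steps(8)
8 is even -> collatz_steps(4)
4 is even -> collatz_steps(2)
2 is even -> collatz_steps(1)
Reached 1 after 10 steps
= 10


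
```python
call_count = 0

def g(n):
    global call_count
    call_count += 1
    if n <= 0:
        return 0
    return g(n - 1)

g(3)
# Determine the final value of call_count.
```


g(3) calls g(2) calls ... calls g(0)
Total calls: 3 + 1 (for base case) = 4


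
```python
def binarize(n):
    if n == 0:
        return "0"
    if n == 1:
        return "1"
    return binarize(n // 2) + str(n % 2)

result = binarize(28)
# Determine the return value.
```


binarize(28)
= binarize(14) + "0"
= binarize(7) + "0" + "0"
= binarize(3) + "1" + "0" + "0"
= binarize(1) + "1" + "1" + "0" + "0"
= "1" + "1" + "1" + "0" + "0"
= "11100"


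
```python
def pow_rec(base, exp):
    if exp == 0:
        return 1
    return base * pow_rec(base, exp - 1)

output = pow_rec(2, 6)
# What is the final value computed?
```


pow_rec(2, 6)
= 2 * pow_rec(2, 5)
= 2 * 2 * pow_rec(2, 4)
= 2 * 2 * 2 * pow_rec(2, 3)
= 2 * 2 * 2 * 2 * pow_rec(2, 2)
= 2 * 2 * 2 * 2 * 2 * pow_rec(2, 1)
= 2 * 2 * 2 * 2 * 2 * 2 * pow_rec(2, 0)
= 2 * 2 * 2 * 2 * 2 * 2 * 1
= 64


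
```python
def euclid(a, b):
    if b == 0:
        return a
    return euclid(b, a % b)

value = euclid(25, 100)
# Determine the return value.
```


euclid(25, 100)
= euclid(100, 25 % 100) = euclid(100, 25)
= euclid(25, 100 % 25) = euclid(25, 0)
b == 0, return a = 25


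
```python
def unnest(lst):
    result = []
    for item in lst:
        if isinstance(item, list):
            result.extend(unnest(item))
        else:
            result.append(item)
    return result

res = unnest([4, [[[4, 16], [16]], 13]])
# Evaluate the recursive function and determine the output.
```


unnest([4, [[[4, 16], [16]], 13]])
Processing each element:
  4 is not a list -> append 4
  [[[4, 16], [16]], 13] is a list -> unnest recursively -> [4, 16, 16, 13]
= [4, 4, 16, 16, 13]


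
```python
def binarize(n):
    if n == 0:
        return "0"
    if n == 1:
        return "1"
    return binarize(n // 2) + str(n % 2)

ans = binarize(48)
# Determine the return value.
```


binarize(48)
= binarize(24) + "0"
= binarize(12) + "0" + "0"
= binarize(6) + "0" + "0" + "0"
= binarize(3) + "0" + "0" + "0" + "0"
= binarize(1) + "1" + "0" + "0" + "0" + "0"
= "1" + "1" + "0" + "0" + "0" + "0"
= "110000"


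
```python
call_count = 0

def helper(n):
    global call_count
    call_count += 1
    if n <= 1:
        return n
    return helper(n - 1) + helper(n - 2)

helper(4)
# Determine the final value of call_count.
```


helper(4) calls helper(3) and helper(2); each non-base call branches into two more.
Let C(k) = total number of calls made by helper(k), including the call to helper(k) itself.
Base cases: C(0) = 1, C(1) = 1
Recurrence: C(k) = 1 + C(k-1) + C(k-2)
  C(2) = 1 + C(1) + C(0) = 1 + 1 + 1 = 3
  C(3) = 1 + C(2) + C(1) = 1 + 3 + 1 = 5
  C(4) = 1 + C(3) + C(2) = 1 + 5 + 3 = 9
Total calls = C(4) = 9


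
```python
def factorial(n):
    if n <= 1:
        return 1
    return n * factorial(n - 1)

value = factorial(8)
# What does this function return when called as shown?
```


factorial(8)
= 8 * factorial(7)
= 8 * 7 * factorial(6)
= 8 * 7 * 6 * factorial(5)
= 8 * 7 * 6 * 5 * factorial(4)
= 8 * 7 * 6 * 5 * 4 * factorial(3)
= 8 * 7 * 6 * 5 * 4 * 3 * factorial(2)
= 8 * 7 * 6 * 5 * 4 * 3 * 2 * factorial(1)
= 8 * 7 * 6 * 5 * 4 * 3 * 2 * 1
= 40320


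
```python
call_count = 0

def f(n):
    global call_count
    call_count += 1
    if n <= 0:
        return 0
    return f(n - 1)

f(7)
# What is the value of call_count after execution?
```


f(7) calls f(6) calls ... calls f(0)
Total calls: 7 + 1 (for base case) = 8


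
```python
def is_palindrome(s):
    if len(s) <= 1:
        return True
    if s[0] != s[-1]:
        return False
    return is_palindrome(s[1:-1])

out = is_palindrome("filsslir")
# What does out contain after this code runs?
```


is_palindrome("filsslir")
"filsslir": s[0]='f' != s[-1]='r' -> False
= False


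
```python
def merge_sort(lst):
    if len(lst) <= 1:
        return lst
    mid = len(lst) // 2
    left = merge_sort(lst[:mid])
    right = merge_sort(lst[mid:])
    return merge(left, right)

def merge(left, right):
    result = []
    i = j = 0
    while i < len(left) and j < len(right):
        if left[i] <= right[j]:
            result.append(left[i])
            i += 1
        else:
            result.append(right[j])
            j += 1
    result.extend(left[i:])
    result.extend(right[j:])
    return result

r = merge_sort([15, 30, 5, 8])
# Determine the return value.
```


merge_sort([15, 30, 5, 8])
Split into [15, 30] and [5, 8]
Left sorted: [15, 30]
Right sorted: [5, 8]
Merge [15, 30] and [5, 8]
= [5, 8, 15, 30]


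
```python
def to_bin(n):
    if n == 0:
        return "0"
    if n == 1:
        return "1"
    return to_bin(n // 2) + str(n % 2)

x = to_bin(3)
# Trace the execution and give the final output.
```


to_bin(3)
= to_bin(1) + "1"
= "1" + "1"
= "11"


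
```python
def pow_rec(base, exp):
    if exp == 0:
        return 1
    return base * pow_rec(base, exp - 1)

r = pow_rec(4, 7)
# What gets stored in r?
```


pow_rec(4, 7)
= 4 * pow_rec(4, 6)
= 4 * 4 * pow_rec(4, 5)
= 4 * 4 * 4 * pow_rec(4, 4)
= 4 * 4 * 4 * 4 * pow_rec(4, 3)
= 4 * 4 * 4 * 4 * 4 * pow_rec(4, 2)
= 4 * 4 * 4 * 4 * 4 * 4 * pow_rec(4, 1)
= 4 * 4 * 4 * 4 * 4 * 4 * 4 * pow_rec(4, 0)
= 4 * 4 * 4 * 4 * 4 * 4 * 4 * 1
= 16384


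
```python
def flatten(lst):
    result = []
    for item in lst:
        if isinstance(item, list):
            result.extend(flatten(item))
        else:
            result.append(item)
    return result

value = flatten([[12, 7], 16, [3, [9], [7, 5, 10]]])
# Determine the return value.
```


flatten([[12, 7], 16, [3, [9], [7, 5, 10]]])
Processing each element:
  [12, 7] is a list -> flatten recursively -> [12, 7]
  16 is not a list -> append 16
  [3, [9], [7, 5, 10]] is a list -> flatten recursively -> [3, 9, 7, 5, 10]
= [12, 7, 16, 3, 9, 7, 5, 10]


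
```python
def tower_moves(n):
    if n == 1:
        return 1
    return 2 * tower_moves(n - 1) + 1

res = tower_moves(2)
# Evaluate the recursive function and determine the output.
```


tower_moves(2)
= 2 * tower_moves(1) + 1
Now compute bottom-up:
tower_moves(1) = 1
tower_moves(2) = 2 * 1 + 1 = 3
= 3


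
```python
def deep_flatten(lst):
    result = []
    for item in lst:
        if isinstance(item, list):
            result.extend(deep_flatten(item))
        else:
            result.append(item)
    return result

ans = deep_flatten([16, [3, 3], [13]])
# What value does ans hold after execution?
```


deep_flatten([16, [3, 3], [13]])
Processing each element:
  16 is not a list -> append 16
  [3, 3] is a list -> deep_flatten recursively -> [3, 3]
  [13] is a list -> deep_flatten recursively -> [13]
= [16, 3, 3, 13]


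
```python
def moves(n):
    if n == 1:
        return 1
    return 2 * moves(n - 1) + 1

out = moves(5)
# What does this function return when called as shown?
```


moves(5)
= 2 * moves(4) + 1
= 2 * (2 * moves(3) + 1) + 1
= 2 * (2 * (2 * moves(2) + 1) + 1) + 1
= 2 * (2 * (2 * (2 * moves(1) + 1) + 1) + 1) + 1
Now compute bottom-up:
moves(1) = 1
moves(2) = 2 * 1 + 1 = 3
moves(3) = 2 * 3 + 1 = 7
moves(4) = 2 * 7 + 1 = 15
moves(5) = 2 * 15 + 1 = 31
= 31


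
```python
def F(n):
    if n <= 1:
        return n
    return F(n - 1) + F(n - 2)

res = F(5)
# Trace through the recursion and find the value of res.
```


F(5)
= F(4) + F(3)
= (F(3) + F(2)) + F(3)
Computing bottom-up: F(0)=0, F(1)=1, F(2)=1, F(3)=2, F(4)=3, F(5)=5
= 5


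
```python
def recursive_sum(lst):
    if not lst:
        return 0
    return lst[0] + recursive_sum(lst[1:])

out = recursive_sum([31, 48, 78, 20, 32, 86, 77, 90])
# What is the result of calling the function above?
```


recursive_sum([31, 48, 78, 20, 32, 86, 77, 90])
= 31 + recursive_sum([48, 78, 20, 32, 86, 77, 90])
= 31 + 48 + recursive_sum([78, 20, 32, 86, 77, 90])
= 31 + 48 + 78 + recursive_sum([20, 32, 86, 77, 90])
= 31 + 48 + 78 + 20 + recursive_sum([32, 86, 77, 90])
= 31 + 48 + 78 + 20 + 32 + recursive_sum([86, 77, 90])
= 31 + 48 + 78 + 20 + 32 + 86 + recursive_sum([77, 90])
= 31 + 48 + 78 + 20 + 32 + 86 + 77 + recursive_sum([90])
= 31 + 48 + 78 + 20 + 32 + 86 + 77 + 90 + recursive_sum([])
= 31 + 48 + 78 + 20 + 32 + 86 + 77 + 90 + 0
= 462


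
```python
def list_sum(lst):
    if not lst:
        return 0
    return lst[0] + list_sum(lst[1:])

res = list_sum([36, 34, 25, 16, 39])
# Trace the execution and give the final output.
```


list_sum([36, 34, 25, 16, 39])
= 36 + list_sum([34, 25, 16, 39])
= 36 + 34 + list_sum([25, 16, 39])
= 36 + 34 + 25 + list_sum([16, 39])
= 36 + 34 + 25 + 16 + list_sum([39])
= 36 + 34 + 25 + 16 + 39 + list_sum([])
= 36 + 34 + 25 + 16 + 39 + 0
= 150


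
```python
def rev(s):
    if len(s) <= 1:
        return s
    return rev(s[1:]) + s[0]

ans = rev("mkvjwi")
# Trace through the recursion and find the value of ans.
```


rev("mkvjwi")
= rev("kvjwi") + "m"
= rev("vjwi") + "k" + "m"
= rev("jwi") + "v" + "k" + "m"
= rev("wi") + "j" + "v" + "k" + "m"
= rev("i") + "w" + "j" + "v" + "k" + "m"
= "i" + "w" + "j" + "v" + "k" + "m"
= "iwjvkm"


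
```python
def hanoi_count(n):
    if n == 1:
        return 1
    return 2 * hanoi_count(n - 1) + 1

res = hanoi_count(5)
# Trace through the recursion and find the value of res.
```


hanoi_count(5)
= 2 * hanoi_count(4) + 1
= 2 * (2 * hanoi_count(3) + 1) + 1
= 2 * (2 * (2 * hanoi_count(2) + 1) + 1) + 1
= 2 * (2 * (2 * (2 * hanoi_count(1) + 1) + 1) + 1) + 1
Now compute bottom-up:
hanoi_count(1) = 1
hanoi_count(2) = 2 * 1 + 1 = 3
hanoi_count(3) = 2 * 3 + 1 = 7
hanoi_count(4) = 2 * 7 + 1 = 15
hanoi_count(5) = 2 * 15 + 1 = 31
= 31


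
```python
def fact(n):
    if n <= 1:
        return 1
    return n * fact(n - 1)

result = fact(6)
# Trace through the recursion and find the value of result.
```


fact(6)
= 6 * fact(5)
= 6 * 5 * fact(4)
= 6 * 5 * 4 * fact(3)
= 6 * 5 * 4 * 3 * fact(2)
= 6 * 5 * 4 * 3 * 2 * fact(1)
= 6 * 5 * 4 * 3 * 2 * 1
= 720


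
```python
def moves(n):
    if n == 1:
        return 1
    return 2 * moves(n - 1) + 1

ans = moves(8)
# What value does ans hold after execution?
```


moves(8)
= 2 * moves(7) + 1
= 2 * (2 * moves(6) + 1) + 1
= 2 * (2 * (2 * moves(5) + 1) + 1) + 1
= 2 * (2 * (2 * (2 * moves(4) + 1) + 1) + 1) + 1
= 2 * (2 * (2 * (2 * (2 * moves(3) + 1) + 1) + 1) + 1) + 1
= 2 * (2 * (2 * (2 * (2 * (2 * moves(2) + 1) + 1) + 1) + 1) + 1) + 1
= 2 * (2 * (2 * (2 * (2 * (2 * (2 * moves(1) + 1) + 1) + 1) + 1) + 1) + 1) + 1
Now compute bottom-up:
moves(1) = 1
moves(2) = 2 * 1 + 1 = 3
moves(3) = 2 * 3 + 1 = 7
moves(4) = 2 * 7 + 1 = 15
moves(5) = 2 * 15 + 1 = 31
moves(6) = 2 * 31 + 1 = 63
moves(7) = 2 * 63 + 1 = 127
moves(8) = 2 * 127 + 1 = 255
= 255


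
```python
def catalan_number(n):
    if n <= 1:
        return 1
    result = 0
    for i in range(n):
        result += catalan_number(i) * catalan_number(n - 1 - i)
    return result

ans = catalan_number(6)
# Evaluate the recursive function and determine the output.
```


catalan_number(6)
= sum of catalan_number(i) * catalan_number(6-1-i) for i in 0..5
First compute sub-values bottom-up:
  catalan_number(0) = 1, catalan_number(1) = 1
  catalan_number(2) = 1*1 + 1*1 = 2
  catalan_number(3) = 1*2 + 1*1 + 2*1 = 5
  catalan_number(4) = 1*5 + 1*2 + 2*1 + 5*1 = 14
  catalan_number(5) = 1*14 + 1*5 + 2*2 + 5*1 + 14*1 = 42
Now catalan_number(6):
  catalan_number(0)*catalan_number(5) = 1*42 = 42
  catalan_number(1)*catalan_number(4) = 1*14 = 14
  catalan_number(2)*catalan_number(3) = 2*5 = 10
  catalan_number(3)*catalan_number(2) = 5*2 = 10
  catalan_number(4)*catalan_number(1) = 14*1 = 14
  catalan_number(5)*catalan_number(0) = 42*1 = 42
= 42 + 14 + 10 + 10 + 14 + 42
= 132


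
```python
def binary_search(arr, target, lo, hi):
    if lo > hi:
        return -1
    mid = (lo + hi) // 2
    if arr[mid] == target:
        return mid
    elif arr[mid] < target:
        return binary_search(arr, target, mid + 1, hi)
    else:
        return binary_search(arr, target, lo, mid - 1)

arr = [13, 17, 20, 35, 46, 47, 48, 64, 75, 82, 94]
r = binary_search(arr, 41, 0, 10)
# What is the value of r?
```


binary_search(arr, 41, 0, 10)
lo=0, hi=10, mid=5, arr[mid]=47
47 > 41, search left half
lo=0, hi=4, mid=2, arr[mid]=20
20 < 41, search right half
lo=3, hi=4, mid=3, arr[mid]=35
35 < 41, search right half
lo=4, hi=4, mid=4, arr[mid]=46
46 > 41, search left half
lo > hi, target not found, return -1
= -1


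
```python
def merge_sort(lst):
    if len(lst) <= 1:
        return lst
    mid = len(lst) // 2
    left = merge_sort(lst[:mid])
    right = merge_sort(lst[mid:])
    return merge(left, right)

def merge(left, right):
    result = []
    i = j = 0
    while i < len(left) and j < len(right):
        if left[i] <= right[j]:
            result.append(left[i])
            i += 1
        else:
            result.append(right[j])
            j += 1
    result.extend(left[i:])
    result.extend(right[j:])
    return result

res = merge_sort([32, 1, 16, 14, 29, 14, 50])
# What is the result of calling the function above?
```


merge_sort([32, 1, 16, 14, 29, 14, 50])
Split into [32, 1, 16] and [14, 29, 14, 50]
Left sorted: [1, 16, 32]
Right sorted: [14, 14, 29, 50]
Merge [1, 16, 32] and [14, 14, 29, 50]
= [1, 14, 14, 16, 29, 32, 50]


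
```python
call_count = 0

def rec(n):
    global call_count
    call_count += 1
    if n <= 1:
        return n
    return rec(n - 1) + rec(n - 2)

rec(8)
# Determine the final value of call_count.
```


rec(8) calls rec(7) and rec(6); each non-base call branches into two more.
Let C(k) = total number of calls made by rec(k), including the call to rec(k) itself.
Base cases: C(0) = 1, C(1) = 1
Recurrence: C(k) = 1 + C(k-1) + C(k-2)
  C(2) = 1 + C(1) + C(0) = 1 + 1 + 1 = 3
  C(3) = 1 + C(2) + C(1) = 1 + 3 + 1 = 5
  C(4) = 1 + C(3) + C(2) = 1 + 5 + 3 = 9
  C(5) = 1 + C(4) + C(3) = 1 + 9 + 5 = 15
  C(6) = 1 + C(5) + C(4) = 1 + 15 + 9 = 25
  C(7) = 1 + C(6) + C(5) = 1 + 25 + 15 = 41
  C(8) = 1 + C(7) + C(6) = 1 + 41 + 25 = 67
Total calls = C(8) = 67


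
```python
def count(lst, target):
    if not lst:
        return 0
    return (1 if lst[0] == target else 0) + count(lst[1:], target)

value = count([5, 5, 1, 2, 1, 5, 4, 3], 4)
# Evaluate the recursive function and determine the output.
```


count([5, 5, 1, 2, 1, 5, 4, 3], 4)
lst[0]=5 != 4: 0 + count([5, 1, 2, 1, 5, 4, 3], 4)
lst[0]=5 != 4: 0 + count([1, 2, 1, 5, 4, 3], 4)
lst[0]=1 != 4: 0 + count([2, 1, 5, 4, 3], 4)
lst[0]=2 != 4: 0 + count([1, 5, 4, 3], 4)
lst[0]=1 != 4: 0 + count([5, 4, 3], 4)
lst[0]=5 != 4: 0 + count([4, 3], 4)
lst[0]=4 == 4: 1 + count([3], 4)
lst[0]=3 != 4: 0 + count([], 4)
= 1


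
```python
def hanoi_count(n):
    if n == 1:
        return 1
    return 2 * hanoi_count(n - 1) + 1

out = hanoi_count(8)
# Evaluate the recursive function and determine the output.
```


hanoi_count(8)
= 2 * hanoi_count(7) + 1
= 2 * (2 * hanoi_count(6) + 1) + 1
= 2 * (2 * (2 * hanoi_count(5) + 1) + 1) + 1
= 2 * (2 * (2 * (2 * hanoi_count(4) + 1) + 1) + 1) + 1
= 2 * (2 * (2 * (2 * (2 * hanoi_count(3) + 1) + 1) + 1) + 1) + 1
= 2 * (2 * (2 * (2 * (2 * (2 * hanoi_count(2) + 1) + 1) + 1) + 1) + 1) + 1
= 2 * (2 * (2 * (2 * (2 * (2 * (2 * hanoi_count(1) + 1) + 1) + 1) + 1) + 1) + 1) + 1
Now compute bottom-up:
hanoi_count(1) = 1
hanoi_count(2) = 2 * 1 + 1 = 3
hanoi_count(3) = 2 * 3 + 1 = 7
hanoi_count(4) = 2 * 7 + 1 = 15
hanoi_count(5) = 2 * 15 + 1 = 31
hanoi_count(6) = 2 * 31 + 1 = 63
hanoi_count(7) = 2 * 63 + 1 = 127
hanoi_count(8) = 2 * 127 + 1 = 255
= 255


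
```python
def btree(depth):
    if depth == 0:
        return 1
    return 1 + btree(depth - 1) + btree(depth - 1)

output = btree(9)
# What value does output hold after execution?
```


btree(9)
= 1 + btree(8) + btree(8)
= 1 + 2 * btree(8)
btree(k) = 2^(k+1) - 1
btree(0) = 1
btree(1) = 3
btree(2) = 7
btree(3) = 15
btree(4) = 31
btree(9) = 2^10 - 1 = 1023


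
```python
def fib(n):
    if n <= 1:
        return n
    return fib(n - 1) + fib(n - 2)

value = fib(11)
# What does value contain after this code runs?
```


fib(11)
= fib(10) + fib(9)
= (fib(9) + fib(8)) + fib(9)
Computing bottom-up: fib(0)=0, fib(1)=1, fib(2)=1, fib(3)=2, fib(4)=3, fib(5)=5, fib(6)=8, fib(7)=13, fib(8)=21, fib(9)=34, fib(10)=55, fib(11)=89
= 89


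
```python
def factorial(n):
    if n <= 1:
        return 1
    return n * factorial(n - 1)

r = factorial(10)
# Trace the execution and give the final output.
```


factorial(10)
= 10 * factorial(9)
= 10 * 9 * factorial(8)
= 10 * 9 * 8 * factorial(7)
= 10 * 9 * 8 * 7 * factorial(6)
= 10 * 9 * 8 * 7 * 6 * factorial(5)
= 10 * 9 * 8 * 7 * 6 * 5 * factorial(4)
= 10 * 9 * 8 * 7 * 6 * 5 * 4 * factorial(3)
= 10 * 9 * 8 * 7 * 6 * 5 * 4 * 3 * factorial(2)
= 10 * 9 * 8 * 7 * 6 * 5 * 4 * 3 * 2 * factorial(1)
= 10 * 9 * 8 * 7 * 6 * 5 * 4 * 3 * 2 * 1
= 3628800


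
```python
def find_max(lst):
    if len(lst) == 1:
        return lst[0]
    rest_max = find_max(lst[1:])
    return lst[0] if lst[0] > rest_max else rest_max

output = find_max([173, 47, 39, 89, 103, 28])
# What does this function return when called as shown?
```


find_max([173, 47, 39, 89, 103, 28])
= compare 173 with find_max([47, 39, 89, 103, 28])
= compare 47 with find_max([39, 89, 103, 28])
= compare 39 with find_max([89, 103, 28])
= compare 89 with find_max([103, 28])
= compare 103 with find_max([28])
Base: find_max([28]) = 28
compare 103 with 28: max = 103
compare 89 with 103: max = 103
compare 39 with 103: max = 103
compare 47 with 103: max = 103
compare 173 with 103: max = 173
= 173


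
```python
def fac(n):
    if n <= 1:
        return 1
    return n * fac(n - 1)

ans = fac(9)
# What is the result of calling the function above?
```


fac(9)
= 9 * fac(8)
= 9 * 8 * fac(7)
= 9 * 8 * 7 * fac(6)
= 9 * 8 * 7 * 6 * fac(5)
= 9 * 8 * 7 * 6 * 5 * fac(4)
= 9 * 8 * 7 * 6 * 5 * 4 * fac(3)
= 9 * 8 * 7 * 6 * 5 * 4 * 3 * fac(2)
= 9 * 8 * 7 * 6 * 5 * 4 * 3 * 2 * fac(1)
= 9 * 8 * 7 * 6 * 5 * 4 * 3 * 2 * 1
= 362880


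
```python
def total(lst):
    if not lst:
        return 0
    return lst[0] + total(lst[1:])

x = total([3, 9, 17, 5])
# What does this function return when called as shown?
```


total([3, 9, 17, 5])
= 3 + total([9, 17, 5])
= 3 + 9 + total([17, 5])
= 3 + 9 + 17 + total([5])
= 3 + 9 + 17 + 5 + total([])
= 3 + 9 + 17 + 5 + 0
= 34


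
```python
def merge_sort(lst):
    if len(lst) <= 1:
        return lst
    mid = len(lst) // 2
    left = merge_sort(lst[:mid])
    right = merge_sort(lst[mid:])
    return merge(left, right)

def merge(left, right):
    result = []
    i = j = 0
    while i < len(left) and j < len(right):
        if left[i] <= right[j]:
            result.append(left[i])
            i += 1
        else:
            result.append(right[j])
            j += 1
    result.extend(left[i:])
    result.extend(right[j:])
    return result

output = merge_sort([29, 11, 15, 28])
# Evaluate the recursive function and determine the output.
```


merge_sort([29, 11, 15, 28])
Split into [29, 11] and [15, 28]
Left sorted: [11, 29]
Right sorted: [15, 28]
Merge [11, 29] and [15, 28]
= [11, 15, 28, 29]


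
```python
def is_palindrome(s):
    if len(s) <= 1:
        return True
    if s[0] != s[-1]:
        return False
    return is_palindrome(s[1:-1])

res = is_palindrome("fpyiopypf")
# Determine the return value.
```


is_palindrome("fpyiopypf")
"fpyiopypf": s[0]='f' == s[-1]='f' -> is_palindrome("pyiopyp")
"pyiopyp": s[0]='p' == s[-1]='p' -> is_palindrome("yiopy")
"yiopy": s[0]='y' == s[-1]='y' -> is_palindrome("iop")
"iop": s[0]='i' != s[-1]='p' -> False
= False


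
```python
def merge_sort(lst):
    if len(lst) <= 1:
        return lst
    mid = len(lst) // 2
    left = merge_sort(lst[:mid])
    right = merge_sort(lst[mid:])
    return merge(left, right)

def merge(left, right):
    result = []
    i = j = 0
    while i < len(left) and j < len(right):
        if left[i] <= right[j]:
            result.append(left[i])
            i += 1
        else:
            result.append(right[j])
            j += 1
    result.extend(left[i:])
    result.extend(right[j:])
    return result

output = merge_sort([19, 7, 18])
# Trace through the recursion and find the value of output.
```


merge_sort([19, 7, 18])
Split into [19] and [7, 18]
Left sorted: [19]
Right sorted: [7, 18]
Merge [19] and [7, 18]
= [7, 18, 19]


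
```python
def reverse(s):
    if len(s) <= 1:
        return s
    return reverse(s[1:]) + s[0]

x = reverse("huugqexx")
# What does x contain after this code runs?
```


reverse("huugqexx")
= reverse("uugqexx") + "h"
= reverse("ugqexx") + "u" + "h"
= reverse("gqexx") + "u" + "u" + "h"
= reverse("qexx") + "g" + "u" + "u" + "h"
= reverse("exx") + "q" + "g" + "u" + "u" + "h"
= reverse("xx") + "e" + "q" + "g" + "u" + "u" + "h"
= reverse("x") + "x" + "e" + "q" + "g" + "u" + "u" + "h"
= "x" + "x" + "e" + "q" + "g" + "u" + "u" + "h"
= "xxeqguuh"


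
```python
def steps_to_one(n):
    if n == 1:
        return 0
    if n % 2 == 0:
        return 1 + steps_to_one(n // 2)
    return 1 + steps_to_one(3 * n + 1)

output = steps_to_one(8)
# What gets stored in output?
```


steps_to_one(8)
8 is even -> steps_to_one(4)
4 is even -> steps_to_one(2)
2 is even -> steps_to_one(1)
Reached 1 after 3 steps
= 3


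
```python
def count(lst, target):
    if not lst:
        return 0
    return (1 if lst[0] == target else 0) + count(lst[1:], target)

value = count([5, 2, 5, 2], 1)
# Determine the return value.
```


count([5, 2, 5, 2], 1)
lst[0]=5 != 1: 0 + count([2, 5, 2], 1)
lst[0]=2 != 1: 0 + count([5, 2], 1)
lst[0]=5 != 1: 0 + count([2], 1)
lst[0]=2 != 1: 0 + count([], 1)
= 0


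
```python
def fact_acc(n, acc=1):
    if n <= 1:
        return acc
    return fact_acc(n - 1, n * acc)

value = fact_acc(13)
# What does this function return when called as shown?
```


fact_acc(13, 1)
= fact_acc(12, 13 * 1) = fact_acc(12, 13)
= fact_acc(11, 12 * 13) = fact_acc(11, 156)
= fact_acc(10, 11 * 156) = fact_acc(10, 1716)
= fact_acc(9, 10 * 1716) = fact_acc(9, 17160)
= fact_acc(8, 9 * 17160) = fact_acc(8, 154440)
= fact_acc(7, 8 * 154440) = fact_acc(7, 1235520)
= fact_acc(6, 7 * 1235520) = fact_acc(6, 8648640)
= fact_acc(5, 6 * 8648640) = fact_acc(5, 51891840)
= fact_acc(4, 5 * 51891840) = fact_acc(4, 259459200)
= fact_acc(3, 4 * 259459200) = fact_acc(3, 1037836800)
= fact_acc(2, 3 * 1037836800) = fact_acc(2, 3113510400)
= fact_acc(1, 2 * 3113510400) = fact_acc(1, 6227020800)
n <= 1, return acc = 6227020800


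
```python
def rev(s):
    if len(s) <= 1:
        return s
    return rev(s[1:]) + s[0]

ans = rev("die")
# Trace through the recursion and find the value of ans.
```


rev("die")
= rev("ie") + "d"
= rev("e") + "i" + "d"
= "e" + "i" + "d"
= "eid"


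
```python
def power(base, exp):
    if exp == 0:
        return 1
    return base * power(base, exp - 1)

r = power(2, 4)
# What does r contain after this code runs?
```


power(2, 4)
= 2 * power(2, 3)
= 2 * 2 * power(2, 2)
= 2 * 2 * 2 * power(2, 1)
= 2 * 2 * 2 * 2 * power(2, 0)
= 2 * 2 * 2 * 2 * 1
= 16


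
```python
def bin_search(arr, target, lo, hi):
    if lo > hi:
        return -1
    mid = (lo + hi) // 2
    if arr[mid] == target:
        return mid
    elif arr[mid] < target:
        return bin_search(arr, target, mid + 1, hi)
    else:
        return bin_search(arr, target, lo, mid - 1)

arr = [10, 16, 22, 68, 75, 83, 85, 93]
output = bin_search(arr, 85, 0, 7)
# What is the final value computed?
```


bin_search(arr, 85, 0, 7)
lo=0, hi=7, mid=3, arr[mid]=68
68 < 85, search right half
lo=4, hi=7, mid=5, arr[mid]=83
83 < 85, search right half
lo=6, hi=7, mid=6, arr[mid]=85
arr[6] == 85, found at index 6
= 6


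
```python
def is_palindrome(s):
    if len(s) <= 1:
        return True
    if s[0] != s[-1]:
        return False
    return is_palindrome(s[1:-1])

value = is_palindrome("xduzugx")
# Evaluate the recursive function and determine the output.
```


is_palindrome("xduzugx")
"xduzugx": s[0]='x' == s[-1]='x' -> is_palindrome("duzug")
"duzug": s[0]='d' != s[-1]='g' -> False
= False


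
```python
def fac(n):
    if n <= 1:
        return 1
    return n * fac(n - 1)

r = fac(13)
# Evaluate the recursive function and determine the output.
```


fac(13)
= 13 * fac(12)
= 13 * 12 * fac(11)
= 13 * 12 * 11 * fac(10)
= 13 * 12 * 11 * 10 * fac(9)
= 13 * 12 * 11 * 10 * 9 * fac(8)
= 13 * 12 * 11 * 10 * 9 * 8 * fac(7)
= 13 * 12 * 11 * 10 * 9 * 8 * 7 * fac(6)
= 13 * 12 * 11 * 10 * 9 * 8 * 7 * 6 * fac(5)
= 13 * 12 * 11 * 10 * 9 * 8 * 7 * 6 * 5 * fac(4)
= 13 * 12 * 11 * 10 * 9 * 8 * 7 * 6 * 5 * 4 * fac(3)
= 13 * 12 * 11 * 10 * 9 * 8 * 7 * 6 * 5 * 4 * 3 * fac(2)
= 13 * 12 * 11 * 10 * 9 * 8 * 7 * 6 * 5 * 4 * 3 * 2 * fac(1)
= 13 * 12 * 11 * 10 * 9 * 8 * 7 * 6 * 5 * 4 * 3 * 2 * 1
= 6227020800


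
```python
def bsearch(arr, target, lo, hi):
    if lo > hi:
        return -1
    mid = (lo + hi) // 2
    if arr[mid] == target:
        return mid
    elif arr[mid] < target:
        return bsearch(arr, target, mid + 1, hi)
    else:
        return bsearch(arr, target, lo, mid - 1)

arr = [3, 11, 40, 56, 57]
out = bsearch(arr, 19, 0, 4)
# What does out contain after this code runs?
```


bsearch(arr, 19, 0, 4)
lo=0, hi=4, mid=2, arr[mid]=40
40 > 19, search left half
lo=0, hi=1, mid=0, arr[mid]=3
3 < 19, search right half
lo=1, hi=1, mid=1, arr[mid]=11
11 < 19, search right half
lo > hi, target not found, return -1
= -1


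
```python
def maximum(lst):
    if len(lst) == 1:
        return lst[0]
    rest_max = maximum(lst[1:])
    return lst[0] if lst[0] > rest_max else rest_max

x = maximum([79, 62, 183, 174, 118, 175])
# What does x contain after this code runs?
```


maximum([79, 62, 183, 174, 118, 175])
= compare 79 with maximum([62, 183, 174, 118, 175])
= compare 62 with maximum([183, 174, 118, 175])
= compare 183 with maximum([174, 118, 175])
= compare 174 with maximum([118, 175])
= compare 118 with maximum([175])
Base: maximum([175]) = 175
compare 118 with 175: max = 175
compare 174 with 175: max = 175
compare 183 with 175: max = 183
compare 62 with 183: max = 183
compare 79 with 183: max = 183
= 183


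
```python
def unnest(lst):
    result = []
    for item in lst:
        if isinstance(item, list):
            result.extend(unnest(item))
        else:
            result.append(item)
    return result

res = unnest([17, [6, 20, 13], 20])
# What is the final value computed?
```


unnest([17, [6, 20, 13], 20])
Processing each element:
  17 is not a list -> append 17
  [6, 20, 13] is a list -> unnest recursively -> [6, 20, 13]
  20 is not a list -> append 20
= [17, 6, 20, 13, 20]


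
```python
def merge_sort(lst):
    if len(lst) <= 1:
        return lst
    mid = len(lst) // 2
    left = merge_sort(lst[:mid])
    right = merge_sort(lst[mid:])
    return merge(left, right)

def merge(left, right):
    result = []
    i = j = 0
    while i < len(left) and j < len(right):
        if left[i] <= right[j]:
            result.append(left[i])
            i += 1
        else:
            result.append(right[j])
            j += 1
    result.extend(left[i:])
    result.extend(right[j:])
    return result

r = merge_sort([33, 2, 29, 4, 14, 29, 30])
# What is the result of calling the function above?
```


merge_sort([33, 2, 29, 4, 14, 29, 30])
Split into [33, 2, 29] and [4, 14, 29, 30]
Left sorted: [2, 29, 33]
Right sorted: [4, 14, 29, 30]
Merge [2, 29, 33] and [4, 14, 29, 30]
= [2, 4, 14, 29, 29, 30, 33]


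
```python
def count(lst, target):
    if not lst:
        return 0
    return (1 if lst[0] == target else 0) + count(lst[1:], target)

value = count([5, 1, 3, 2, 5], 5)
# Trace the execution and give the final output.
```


count([5, 1, 3, 2, 5], 5)
lst[0]=5 == 5: 1 + count([1, 3, 2, 5], 5)
lst[0]=1 != 5: 0 + count([3, 2, 5], 5)
lst[0]=3 != 5: 0 + count([2, 5], 5)
lst[0]=2 != 5: 0 + count([5], 5)
lst[0]=5 == 5: 1 + count([], 5)
= 2


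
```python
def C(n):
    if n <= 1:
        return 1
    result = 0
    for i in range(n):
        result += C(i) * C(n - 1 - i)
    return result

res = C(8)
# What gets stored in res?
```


C(8)
= sum of C(i) * C(8-1-i) for i in 0..7
First compute sub-values bottom-up:
  C(0) = 1, C(1) = 1
  C(2) = 1*1 + 1*1 = 2
  C(3) = 1*2 + 1*1 + 2*1 = 5
  C(4) = 1*5 + 1*2 + 2*1 + 5*1 = 14
  C(5) = 1*14 + 1*5 + 2*2 + 5*1 + 14*1 = 42
  C(6) = 1*42 + 1*14 + 2*5 + 5*2 + 14*1 + 42*1 = 132
  C(7) = 1*132 + 1*42 + 2*14 + 5*5 + 14*2 + 42*1 + 132*1 = 429
Now C(8):
  C(0)*C(7) = 1*429 = 429
  C(1)*C(6) = 1*132 = 132
  C(2)*C(5) = 2*42 = 84
  C(3)*C(4) = 5*14 = 70
  C(4)*C(3) = 14*5 = 70
  C(5)*C(2) = 42*2 = 84
  C(6)*C(1) = 132*1 = 132
  C(7)*C(0) = 429*1 = 429
= 429 + 132 + 84 + 70 + 70 + 84 + 132 + 429
= 1430


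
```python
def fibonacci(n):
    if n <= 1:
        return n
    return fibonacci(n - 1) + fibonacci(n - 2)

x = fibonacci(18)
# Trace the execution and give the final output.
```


fibonacci(18)
= fibonacci(17) + fibonacci(16)
= (fibonacci(16) + fibonacci(15)) + fibonacci(16)
Computing bottom-up: fibonacci(0)=0, fibonacci(1)=1, fibonacci(2)=1, fibonacci(3)=2, fibonacci(4)=3, fibonacci(5)=5, fibonacci(6)=8, fibonacci(7)=13, fibonacci(8)=21, fibonacci(9)=34, fibonacci(10)=55, fibonacci(11)=89, fibonacci(12)=144, fibonacci(13)=233, fibonacci(14)=377, fibonacci(15)=610, fibonacci(16)=987, fibonacci(17)=1597, fibonacci(18)=2584
= 2584
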